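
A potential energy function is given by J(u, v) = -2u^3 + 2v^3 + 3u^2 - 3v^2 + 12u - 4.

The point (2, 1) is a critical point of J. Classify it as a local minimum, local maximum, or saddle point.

The mixed partial ∂²J/∂u∂v is 0, so the Hessian at any point is diag(J_uu, J_vv) = diag(6(-2u + 1), 6(2v - 1)).
At (2, 1): H = diag(-18, 6).
The eigenvalues have opposite signs, so H is indefinite: a saddle point.

saddle point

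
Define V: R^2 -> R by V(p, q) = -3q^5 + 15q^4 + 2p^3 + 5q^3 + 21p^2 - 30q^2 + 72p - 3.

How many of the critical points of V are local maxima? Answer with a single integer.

V separates as a function of p plus a function of q, so ∇V=0 decouples.
∂V/∂p = 6(p + 3)(p + 4) = 0 at p ∈ {-4, -3}; ∂V/∂q = -15q(q - 4)(q - 1)(q + 1) = 0 at q ∈ {-1, 0, 1, 4}.
The Hessian is diagonal: diag(V_pp, V_qq). Second derivatives: V_pp(-4)=-6, V_pp(-3)=6; V_qq(-1)=150, V_qq(0)=-60, V_qq(1)=90, V_qq(4)=-900.
Local maxima occur where both diagonal entries negative: (-4, 0), (-4, 4). Count: 2.

2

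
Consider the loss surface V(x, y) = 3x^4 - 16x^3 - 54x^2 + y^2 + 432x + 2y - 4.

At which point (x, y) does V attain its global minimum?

V(x,y) separates as P(x) + Q(y) − 4, so its minimum is min P + min Q − 4.
P'(x) = 12(x - 4)(x - 3)(x + 3) vanishes at x ∈ {-3, 3, 4}; Q'(y) = 2y + 2 vanishes at y ∈ {-1}.
Local minima of P (where P''>0): P(-3)=-1107, P(4)=608. Local minima of Q: Q(-1)=-1.
So the global minimum of V is P(-3) + Q(-1) − 4 = -1107 − 1 − 4 = -1112, attained at (-3, -1).

(-3, -1)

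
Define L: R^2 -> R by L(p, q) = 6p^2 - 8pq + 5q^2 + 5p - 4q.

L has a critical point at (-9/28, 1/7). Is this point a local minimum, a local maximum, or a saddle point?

The Hessian of L is constant: H = [[12, -8], [-8, 10]].
det(H) = 12·10 − (-8)² = 56.
det(H) > 0 and tr(H) = 22 > 0, so H is positive definite and the point is a local minimum.

local minimum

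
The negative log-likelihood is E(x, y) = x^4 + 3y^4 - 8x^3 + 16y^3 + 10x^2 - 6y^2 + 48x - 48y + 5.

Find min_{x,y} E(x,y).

-184

E(x,y) separates as P(x) + Q(y) + 5, so its minimum is min P + min Q + 5.
P'(x) = 4(x - 4)(x - 3)(x + 1) vanishes at x ∈ {-1, 3, 4}; Q'(y) = 12(y - 1)(y + 1)(y + 4) vanishes at y ∈ {-4, -1, 1}.
Local minima of P (where P''>0): P(-1)=-29, P(4)=96. Local minima of Q: Q(-4)=-160, Q(1)=-35.
So the global minimum of E is P(-1) + Q(-4) + 5 = -29 − 160 + 5 = -184, attained at (-1, -4).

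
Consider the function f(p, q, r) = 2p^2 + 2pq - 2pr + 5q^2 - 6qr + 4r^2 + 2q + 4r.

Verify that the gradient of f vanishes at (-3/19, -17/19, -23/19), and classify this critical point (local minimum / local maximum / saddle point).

∇f = (4p + 2q - 2r, 2p + 10q - 6r + 2, -2p - 6q + 8r + 4); substituting (-3/19, -17/19, -23/19) gives ∇f = (0, 0, 0), so (-3/19, -17/19, -23/19) is indeed a critical point.
The Hessian is constant: H = [[4, 2, -2], [2, 10, -6], [-2, -6, 8]].
Leading principal minors: Δ₁ = 4, Δ₂ = 36, Δ₃ = 152.
All leading minors are positive, so H is positive definite: a local minimum.

local minimum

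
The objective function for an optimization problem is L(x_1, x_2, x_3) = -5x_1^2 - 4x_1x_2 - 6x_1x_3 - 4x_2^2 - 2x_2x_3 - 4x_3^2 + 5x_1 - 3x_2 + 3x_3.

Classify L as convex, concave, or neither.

L is quadratic, so its Hessian is the constant matrix H = [[-10, -4, -6], [-4, -8, -2], [-6, -2, -8]].
Leading principal minors: -10, 64, -280.
Signs alternate −, +, − ⇒ H ≺ 0 ⇒ concave.

concave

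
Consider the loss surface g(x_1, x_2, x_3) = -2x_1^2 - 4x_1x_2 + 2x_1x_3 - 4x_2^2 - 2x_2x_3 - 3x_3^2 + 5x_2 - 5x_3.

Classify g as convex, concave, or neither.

g is quadratic, so its Hessian is the constant matrix H = [[-4, -4, 2], [-4, -8, -2], [2, -2, -6]].
Leading principal minors: -4, 16, -16.
Signs alternate −, +, − ⇒ H ≺ 0 ⇒ concave.

concave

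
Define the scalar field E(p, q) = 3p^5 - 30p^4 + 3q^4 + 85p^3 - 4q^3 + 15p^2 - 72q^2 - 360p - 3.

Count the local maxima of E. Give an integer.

2

E separates as a function of p plus a function of q, so ∇E=0 decouples.
∂E/∂p = 15(p - 4)(p - 3)(p - 2)(p + 1) = 0 at p ∈ {-1, 2, 3, 4}; ∂E/∂q = 12q(q - 4)(q + 3) = 0 at q ∈ {-3, 0, 4}.
The Hessian is diagonal: diag(E_pp, E_qq). Second derivatives: E_pp(-1)=-900, E_pp(2)=90, E_pp(3)=-60, E_pp(4)=150; E_qq(-3)=252, E_qq(0)=-144, E_qq(4)=336.
Local maxima occur where both diagonal entries negative: (-1, 0), (3, 0). Count: 2.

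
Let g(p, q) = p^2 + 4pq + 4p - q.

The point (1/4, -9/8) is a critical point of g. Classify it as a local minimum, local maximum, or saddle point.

saddle point

The Hessian of g is constant: H = [[2, 4], [4, 0]].
det(H) = 2·0 − 4² = -16.
Since det(H) < 0, H is indefinite and the critical point is a saddle point.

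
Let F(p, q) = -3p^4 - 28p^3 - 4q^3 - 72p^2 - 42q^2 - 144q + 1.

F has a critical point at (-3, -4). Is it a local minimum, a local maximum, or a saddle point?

The mixed partial ∂²F/∂p∂q is 0, so the Hessian at any point is diag(F_pp, F_qq) = diag(-12(3p^2 + 14p + 12), -12(2q + 7)).
At (-3, -4): H = diag(36, 12).
Both eigenvalues are positive, so H is positive definite: a local minimum.

local minimum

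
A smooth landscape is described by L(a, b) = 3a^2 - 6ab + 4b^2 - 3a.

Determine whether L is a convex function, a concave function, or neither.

convex

L is quadratic, so its Hessian is the constant matrix H = [[6, -6], [-6, 8]].
det(H) = 12, tr(H) = 14.
det(H) > 0 and tr(H) > 0, so H is positive definite everywhere: convex.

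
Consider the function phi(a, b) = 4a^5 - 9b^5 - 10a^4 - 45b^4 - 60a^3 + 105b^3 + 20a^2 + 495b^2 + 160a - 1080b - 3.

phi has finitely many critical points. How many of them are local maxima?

phi separates as a function of a plus a function of b, so ∇phi=0 decouples.
∂phi/∂a = 20(a - 4)(a - 1)(a + 1)(a + 2) = 0 at a ∈ {-2, -1, 1, 4}; ∂phi/∂b = -45(b - 2)(b - 1)(b + 3)(b + 4) = 0 at b ∈ {-4, -3, 1, 2}.
The Hessian is diagonal: diag(phi_aa, phi_bb). Second derivatives: phi_aa(-2)=-360, phi_aa(-1)=200, phi_aa(1)=-360, phi_aa(4)=1800; phi_bb(-4)=1350, phi_bb(-3)=-900, phi_bb(1)=900, phi_bb(2)=-1350.
Local maxima occur where both diagonal entries negative: (-2, -3), (-2, 2), (1, -3), (1, 2). Count: 4.

4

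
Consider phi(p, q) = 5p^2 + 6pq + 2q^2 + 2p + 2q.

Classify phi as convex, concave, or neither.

convex

phi is quadratic, so its Hessian is the constant matrix H = [[10, 6], [6, 4]].
det(H) = 4, tr(H) = 14.
det(H) > 0 and tr(H) > 0, so H is positive definite everywhere: convex.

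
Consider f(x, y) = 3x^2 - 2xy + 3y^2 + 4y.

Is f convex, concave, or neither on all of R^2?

convex

f is quadratic, so its Hessian is the constant matrix H = [[6, -2], [-2, 6]].
det(H) = 32, tr(H) = 12.
det(H) > 0 and tr(H) > 0, so H is positive definite everywhere: convex.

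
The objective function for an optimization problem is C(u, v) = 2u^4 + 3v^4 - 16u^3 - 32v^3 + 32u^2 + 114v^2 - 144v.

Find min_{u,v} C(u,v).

-59

C(u,v) separates as P(u) + Q(v), so its minimum is min P + min Q.
P'(u) = 8u(u - 4)(u - 2) vanishes at u ∈ {0, 2, 4}; Q'(v) = 12(v - 4)(v - 3)(v - 1) vanishes at v ∈ {1, 3, 4}.
Local minima of P (where P''>0): P(0)=0, P(4)=0. Local minima of Q: Q(1)=-59, Q(4)=-32.
So the global minimum of C is P(0) + Q(1) = 0 − 59 = -59, attained at (0, 1).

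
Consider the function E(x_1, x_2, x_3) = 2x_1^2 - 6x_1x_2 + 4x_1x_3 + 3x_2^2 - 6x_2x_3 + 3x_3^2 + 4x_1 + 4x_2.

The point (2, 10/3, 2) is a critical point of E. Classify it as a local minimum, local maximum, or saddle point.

The Hessian is constant: H = [[4, -6, 4], [-6, 6, -6], [4, -6, 6]].
Leading principal minors: Δ₁ = 4, Δ₂ = -12, Δ₃ = -24.
The minors fit neither the all-positive nor the alternating-sign pattern, so H is indefinite: a saddle point.

saddle point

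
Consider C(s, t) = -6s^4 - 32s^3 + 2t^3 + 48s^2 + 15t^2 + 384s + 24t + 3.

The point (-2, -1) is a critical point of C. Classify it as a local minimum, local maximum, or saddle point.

local minimum

The mixed partial ∂²C/∂s∂t is 0, so the Hessian at any point is diag(C_ss, C_tt) = diag(24(-3s^2 - 8s + 4), 6(2t + 5)).
At (-2, -1): H = diag(192, 18).
Both eigenvalues are positive, so H is positive definite: a local minimum.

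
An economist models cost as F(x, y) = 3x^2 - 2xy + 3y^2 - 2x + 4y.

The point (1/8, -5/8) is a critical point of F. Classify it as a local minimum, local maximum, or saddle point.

local minimum

The Hessian of F is constant: H = [[6, -2], [-2, 6]].
det(H) = 6·6 − (-2)² = 32.
det(H) > 0 and tr(H) = 12 > 0, so H is positive definite and the point is a local minimum.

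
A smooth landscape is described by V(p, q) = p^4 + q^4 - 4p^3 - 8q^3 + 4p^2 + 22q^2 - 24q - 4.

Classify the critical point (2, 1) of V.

The mixed partial ∂²V/∂p∂q is 0, so the Hessian at any point is diag(V_pp, V_qq) = diag(4(3p^2 - 6p + 2), 4(3q^2 - 12q + 11)).
At (2, 1): H = diag(8, 8).
Both eigenvalues are positive, so H is positive definite: a local minimum.

local minimum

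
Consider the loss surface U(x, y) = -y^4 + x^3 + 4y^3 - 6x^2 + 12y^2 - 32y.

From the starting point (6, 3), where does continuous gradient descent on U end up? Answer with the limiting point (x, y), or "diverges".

U is separable, so gradient descent decouples: x follows -∂U/∂x, y follows -∂U/∂y.
∂U/∂x = 3x(x - 4); at x=6 this is 36, so x decreases.
∂U/∂y = -4(y - 4)(y - 1)(y + 2); at y=3 this is 40, so y decreases.
x converges to its nearest critical value 4 (a local min of the x-part); y converges to 1. The iterate converges to (4, 1).

(4, 1)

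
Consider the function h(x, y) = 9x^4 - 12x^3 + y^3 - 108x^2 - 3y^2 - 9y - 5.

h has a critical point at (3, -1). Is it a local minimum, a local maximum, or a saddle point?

saddle point

The mixed partial ∂²h/∂x∂y is 0, so the Hessian at any point is diag(h_xx, h_yy) = diag(36(3x^2 - 2x - 6), 6(y - 1)).
At (3, -1): H = diag(540, -12).
The eigenvalues have opposite signs, so H is indefinite: a saddle point.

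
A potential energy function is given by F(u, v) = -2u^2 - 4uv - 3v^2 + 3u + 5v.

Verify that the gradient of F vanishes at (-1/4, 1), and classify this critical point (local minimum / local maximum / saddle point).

local maximum

∇F = (-4u - 4v + 3, -4u - 6v + 5); substituting (-1/4, 1) gives ∇F = (0, 0), so (-1/4, 1) is indeed a critical point.
The Hessian of F is constant: H = [[-4, -4], [-4, -6]].
det(H) = (-4)·(-6) − (-4)² = 8.
det(H) > 0 and tr(H) = -10 < 0, so H is negative definite and the point is a local maximum.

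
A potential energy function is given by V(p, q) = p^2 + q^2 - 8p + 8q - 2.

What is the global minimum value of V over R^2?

V(p,q) separates as A(p) + B(q) − 2, so its minimum is min A + min B − 2.
A'(p) = 2p - 8 vanishes at p ∈ {4}; B'(q) = 2q + 8 vanishes at q ∈ {-4}.
Local minima of A (where A''>0): A(4)=-16. Local minima of B: B(-4)=-16.
So the global minimum of V is A(4) + B(-4) − 2 = -16 − 16 − 2 = -34, attained at (4, -4).

-34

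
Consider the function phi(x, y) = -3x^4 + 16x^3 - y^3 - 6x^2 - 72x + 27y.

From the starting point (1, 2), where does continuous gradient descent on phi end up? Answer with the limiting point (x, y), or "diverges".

(2, -3)

phi is separable, so gradient descent decouples: x follows -∂phi/∂x, y follows -∂phi/∂y.
∂phi/∂x = -12(x - 3)(x - 2)(x + 1); at x=1 this is -48, so x increases.
∂phi/∂y = -3(y - 3)(y + 3); at y=2 this is 15, so y decreases.
x converges to its nearest critical value 2 (a local min of the x-part); y converges to -3. The iterate converges to (2, -3).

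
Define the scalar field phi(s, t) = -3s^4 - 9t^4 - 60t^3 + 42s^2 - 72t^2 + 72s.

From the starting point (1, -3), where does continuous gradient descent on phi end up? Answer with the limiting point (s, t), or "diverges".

(-1, -1)

phi is separable, so gradient descent decouples: s follows -∂phi/∂s, t follows -∂phi/∂t.
∂phi/∂s = -12(s - 3)(s + 1)(s + 2); at s=1 this is 144, so s decreases.
∂phi/∂t = -36t(t + 1)(t + 4); at t=-3 this is -216, so t increases.
s converges to its nearest critical value -1 (a local min of the s-part); t converges to -1. The iterate converges to (-1, -1).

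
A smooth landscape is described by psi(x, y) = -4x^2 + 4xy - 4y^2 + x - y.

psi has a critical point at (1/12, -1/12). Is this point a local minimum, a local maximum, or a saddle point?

The Hessian of psi is constant: H = [[-8, 4], [4, -8]].
det(H) = (-8)·(-8) − 4² = 48.
det(H) > 0 and tr(H) = -16 < 0, so H is negative definite and the point is a local maximum.

local maximum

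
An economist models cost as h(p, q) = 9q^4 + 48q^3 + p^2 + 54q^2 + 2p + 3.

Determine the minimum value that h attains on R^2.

-79

h(p,q) separates as A(p) + B(q) + 3, so its minimum is min A + min B + 3.
A'(p) = 2p + 2 vanishes at p ∈ {-1}; B'(q) = 36q(q + 1)(q + 3) vanishes at q ∈ {-3, -1, 0}.
Local minima of A (where A''>0): A(-1)=-1. Local minima of B: B(-3)=-81, B(0)=0.
So the global minimum of h is A(-1) + B(-3) + 3 = -1 − 81 + 3 = -79, attained at (-1, -3).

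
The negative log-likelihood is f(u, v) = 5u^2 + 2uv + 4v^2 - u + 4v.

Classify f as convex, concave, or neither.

f is quadratic, so its Hessian is the constant matrix H = [[10, 2], [2, 8]].
det(H) = 76, tr(H) = 18.
det(H) > 0 and tr(H) > 0, so H is positive definite everywhere: convex.

convex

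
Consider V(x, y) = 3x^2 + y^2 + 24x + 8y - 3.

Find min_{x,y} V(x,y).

-67

V(x,y) separates as P(x) + Q(y) − 3, so its minimum is min P + min Q − 3.
P'(x) = 6x + 24 vanishes at x ∈ {-4}; Q'(y) = 2y + 8 vanishes at y ∈ {-4}.
Local minima of P (where P''>0): P(-4)=-48. Local minima of Q: Q(-4)=-16.
So the global minimum of V is P(-4) + Q(-4) − 3 = -48 − 16 − 3 = -67, attained at (-4, -4).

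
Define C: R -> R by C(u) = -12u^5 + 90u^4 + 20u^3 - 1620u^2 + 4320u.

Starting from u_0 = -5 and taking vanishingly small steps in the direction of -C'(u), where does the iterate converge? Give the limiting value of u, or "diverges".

-3

C'(u) = -60(u - 4)(u - 3)(u - 2)(u + 3), so C'(-5) = -60480.
Gradient descent moves in the -C' direction, i.e. u is increasing.
The nearest critical point in that direction is u = -3, where C'' = 12600 > 0 (a local minimum). The iterate converges there.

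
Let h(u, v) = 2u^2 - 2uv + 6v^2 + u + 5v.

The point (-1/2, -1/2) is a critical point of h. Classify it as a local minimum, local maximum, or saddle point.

The Hessian of h is constant: H = [[4, -2], [-2, 12]].
det(H) = 4·12 − (-2)² = 44.
det(H) > 0 and tr(H) = 16 > 0, so H is positive definite and the point is a local minimum.

local minimum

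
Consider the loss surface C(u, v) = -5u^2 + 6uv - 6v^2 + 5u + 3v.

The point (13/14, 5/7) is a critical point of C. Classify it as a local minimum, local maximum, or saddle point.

The Hessian of C is constant: H = [[-10, 6], [6, -12]].
det(H) = (-10)·(-12) − 6² = 84.
det(H) > 0 and tr(H) = -22 < 0, so H is negative definite and the point is a local maximum.

local maximum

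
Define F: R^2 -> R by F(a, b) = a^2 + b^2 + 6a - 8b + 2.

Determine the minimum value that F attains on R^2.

F(a,b) separates as P(a) + Q(b) + 2, so its minimum is min P + min Q + 2.
P'(a) = 2a + 6 vanishes at a ∈ {-3}; Q'(b) = 2b - 8 vanishes at b ∈ {4}.
Local minima of P (where P''>0): P(-3)=-9. Local minima of Q: Q(4)=-16.
So the global minimum of F is P(-3) + Q(4) + 2 = -9 − 16 + 2 = -23, attained at (-3, 4).

-23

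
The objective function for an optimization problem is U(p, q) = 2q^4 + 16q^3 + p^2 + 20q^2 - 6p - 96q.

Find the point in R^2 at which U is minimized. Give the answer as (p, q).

U(p,q) separates as A(p) + B(q), so its minimum is min A + min B.
A'(p) = 2p - 6 vanishes at p ∈ {3}; B'(q) = 8(q - 1)(q + 3)(q + 4) vanishes at q ∈ {-4, -3, 1}.
Local minima of A (where A''>0): A(3)=-9. Local minima of B: B(-4)=192, B(1)=-58.
So the global minimum of U is A(3) + B(1) = -9 − 58 = -67, attained at (3, 1).

(3, 1)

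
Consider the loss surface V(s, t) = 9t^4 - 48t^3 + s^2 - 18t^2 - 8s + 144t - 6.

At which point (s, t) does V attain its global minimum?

(4, 4)

V(s,t) separates as P(s) + Q(t) − 6, so its minimum is min P + min Q − 6.
P'(s) = 2s - 8 vanishes at s ∈ {4}; Q'(t) = 36(t - 4)(t - 1)(t + 1) vanishes at t ∈ {-1, 1, 4}.
Local minima of P (where P''>0): P(4)=-16. Local minima of Q: Q(-1)=-105, Q(4)=-480.
So the global minimum of V is P(4) + Q(4) − 6 = -16 − 480 − 6 = -502, attained at (4, 4).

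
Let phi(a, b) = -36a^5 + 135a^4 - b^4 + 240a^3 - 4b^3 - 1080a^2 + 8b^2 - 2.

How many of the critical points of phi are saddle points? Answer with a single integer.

6

phi separates as a function of a plus a function of b, so ∇phi=0 decouples.
∂phi/∂a = -180a(a - 3)(a - 2)(a + 2) = 0 at a ∈ {-2, 0, 2, 3}; ∂phi/∂b = -4b(b - 1)(b + 4) = 0 at b ∈ {-4, 0, 1}.
The Hessian is diagonal: diag(phi_aa, phi_bb). Second derivatives: phi_aa(-2)=7200, phi_aa(0)=-2160, phi_aa(2)=1440, phi_aa(3)=-2700; phi_bb(-4)=-80, phi_bb(0)=16, phi_bb(1)=-20.
Saddle points occur where the two diagonal entries have opposite signs: (-2, -4), (-2, 1), (0, 0), (2, -4), (2, 1), (3, 0). Count: 6.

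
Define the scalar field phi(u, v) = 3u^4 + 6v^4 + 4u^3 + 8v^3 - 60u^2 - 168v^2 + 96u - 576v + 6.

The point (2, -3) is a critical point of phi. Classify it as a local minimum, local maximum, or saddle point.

The mixed partial ∂²phi/∂u∂v is 0, so the Hessian at any point is diag(phi_uu, phi_vv) = diag(12(3u^2 + 2u - 10), 24(3v^2 + 2v - 14)).
At (2, -3): H = diag(72, 168).
Both eigenvalues are positive, so H is positive definite: a local minimum.

local minimum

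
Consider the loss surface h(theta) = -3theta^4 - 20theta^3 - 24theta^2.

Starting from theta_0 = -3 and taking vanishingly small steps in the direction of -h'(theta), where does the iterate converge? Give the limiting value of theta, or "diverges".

h'(theta) = -12theta(theta + 1)(theta + 4), so h'(-3) = -72.
Gradient descent moves in the -h' direction, i.e. theta is increasing.
The nearest critical point in that direction is theta = -1, where h'' = 36 > 0 (a local minimum). The iterate converges there.

-1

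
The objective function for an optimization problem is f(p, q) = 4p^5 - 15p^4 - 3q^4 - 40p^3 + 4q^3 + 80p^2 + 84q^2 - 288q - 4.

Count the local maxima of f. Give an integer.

f separates as a function of p plus a function of q, so ∇f=0 decouples.
∂f/∂p = 20p(p - 4)(p - 1)(p + 2) = 0 at p ∈ {-2, 0, 1, 4}; ∂f/∂q = -12(q - 3)(q - 2)(q + 4) = 0 at q ∈ {-4, 2, 3}.
The Hessian is diagonal: diag(f_pp, f_qq). Second derivatives: f_pp(-2)=-720, f_pp(0)=160, f_pp(1)=-180, f_pp(4)=1440; f_qq(-4)=-504, f_qq(2)=72, f_qq(3)=-84.
Local maxima occur where both diagonal entries negative: (-2, -4), (-2, 3), (1, -4), (1, 3). Count: 4.

4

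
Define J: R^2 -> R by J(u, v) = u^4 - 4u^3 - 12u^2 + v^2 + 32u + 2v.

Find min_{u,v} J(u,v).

-65

J(u,v) separates as P(u) + Q(v), so its minimum is min P + min Q.
P'(u) = 4(u - 4)(u - 1)(u + 2) vanishes at u ∈ {-2, 1, 4}; Q'(v) = 2v + 2 vanishes at v ∈ {-1}.
Local minima of P (where P''>0): P(-2)=-64, P(4)=-64. Local minima of Q: Q(-1)=-1.
So the global minimum of J is P(-2) + Q(-1) = -64 − 1 = -65, attained at (-2, -1).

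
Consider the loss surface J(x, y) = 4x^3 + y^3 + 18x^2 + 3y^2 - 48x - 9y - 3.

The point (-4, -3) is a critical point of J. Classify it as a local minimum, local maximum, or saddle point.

The mixed partial ∂²J/∂x∂y is 0, so the Hessian at any point is diag(J_xx, J_yy) = diag(12(2x + 3), 6(y + 1)).
At (-4, -3): H = diag(-60, -12).
Both eigenvalues are negative, so H is negative definite: a local maximum.

local maximum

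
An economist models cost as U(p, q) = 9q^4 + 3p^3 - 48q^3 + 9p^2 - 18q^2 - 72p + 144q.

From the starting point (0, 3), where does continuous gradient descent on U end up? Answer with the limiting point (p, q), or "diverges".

U is separable, so gradient descent decouples: p follows -∂U/∂p, q follows -∂U/∂q.
∂U/∂p = 9(p - 2)(p + 4); at p=0 this is -72, so p increases.
∂U/∂q = 36(q - 4)(q - 1)(q + 1); at q=3 this is -288, so q increases.
p converges to its nearest critical value 2 (a local min of the p-part); q converges to 4. The iterate converges to (2, 4).

(2, 4)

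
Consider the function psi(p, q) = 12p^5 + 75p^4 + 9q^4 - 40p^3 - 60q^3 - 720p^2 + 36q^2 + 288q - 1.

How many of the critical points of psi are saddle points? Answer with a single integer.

6

psi separates as a function of p plus a function of q, so ∇psi=0 decouples.
∂psi/∂p = 60p(p - 2)(p + 3)(p + 4) = 0 at p ∈ {-4, -3, 0, 2}; ∂psi/∂q = 36(q - 4)(q - 2)(q + 1) = 0 at q ∈ {-1, 2, 4}.
The Hessian is diagonal: diag(psi_pp, psi_qq). Second derivatives: psi_pp(-4)=-1440, psi_pp(-3)=900, psi_pp(0)=-1440, psi_pp(2)=3600; psi_qq(-1)=540, psi_qq(2)=-216, psi_qq(4)=360.
Saddle points occur where the two diagonal entries have opposite signs: (-4, -1), (-4, 4), (-3, 2), (0, -1), (0, 4), (2, 2). Count: 6.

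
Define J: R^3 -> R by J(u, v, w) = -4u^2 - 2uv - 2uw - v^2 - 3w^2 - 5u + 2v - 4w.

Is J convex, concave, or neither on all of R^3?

J is quadratic, so its Hessian is the constant matrix H = [[-8, -2, -2], [-2, -2, 0], [-2, 0, -6]].
Leading principal minors: -8, 12, -64.
Signs alternate −, +, − ⇒ H ≺ 0 ⇒ concave.

concave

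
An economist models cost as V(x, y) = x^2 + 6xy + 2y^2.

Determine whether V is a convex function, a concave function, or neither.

V is quadratic, so its Hessian is the constant matrix H = [[2, 6], [6, 4]].
det(H) = -28, tr(H) = 6.
det(H) < 0, so H is indefinite: neither convex nor concave.

neither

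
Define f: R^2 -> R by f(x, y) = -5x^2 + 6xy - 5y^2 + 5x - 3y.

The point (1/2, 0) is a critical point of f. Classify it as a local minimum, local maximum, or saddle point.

The Hessian of f is constant: H = [[-10, 6], [6, -10]].
det(H) = (-10)·(-10) − 6² = 64.
det(H) > 0 and tr(H) = -20 < 0, so H is negative definite and the point is a local maximum.

local maximum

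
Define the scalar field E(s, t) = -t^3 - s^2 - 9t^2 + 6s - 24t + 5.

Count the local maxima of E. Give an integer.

E separates as a function of s plus a function of t, so ∇E=0 decouples.
∂E/∂s = -2(s - 3) = 0 at s ∈ {3}; ∂E/∂t = -3(t + 2)(t + 4) = 0 at t ∈ {-4, -2}.
The Hessian is diagonal: diag(E_ss, E_tt). Second derivatives: E_ss(3)=-2; E_tt(-4)=6, E_tt(-2)=-6.
Local maxima occur where both diagonal entries negative: (3, -2). Count: 1.

1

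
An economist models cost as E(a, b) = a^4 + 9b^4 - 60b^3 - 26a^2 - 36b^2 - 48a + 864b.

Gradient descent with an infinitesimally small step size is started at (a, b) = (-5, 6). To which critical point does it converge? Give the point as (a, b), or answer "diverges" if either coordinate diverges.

(-3, 4)

E is separable, so gradient descent decouples: a follows -∂E/∂a, b follows -∂E/∂b.
∂E/∂a = 4(a - 4)(a + 1)(a + 3); at a=-5 this is -288, so a increases.
∂E/∂b = 36(b - 4)(b - 3)(b + 2); at b=6 this is 1728, so b decreases.
a converges to its nearest critical value -3 (a local min of the a-part); b converges to 4. The iterate converges to (-3, 4).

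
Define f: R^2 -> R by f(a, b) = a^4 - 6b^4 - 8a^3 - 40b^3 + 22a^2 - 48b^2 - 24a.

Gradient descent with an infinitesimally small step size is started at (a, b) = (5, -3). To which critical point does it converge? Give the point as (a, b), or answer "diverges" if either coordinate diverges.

f is separable, so gradient descent decouples: a follows -∂f/∂a, b follows -∂f/∂b.
∂f/∂a = 4(a - 3)(a - 2)(a - 1); at a=5 this is 96, so a decreases.
∂f/∂b = -24b(b + 1)(b + 4); at b=-3 this is -144, so b increases.
a converges to its nearest critical value 3 (a local min of the a-part); b converges to -1. The iterate converges to (3, -1).

(3, -1)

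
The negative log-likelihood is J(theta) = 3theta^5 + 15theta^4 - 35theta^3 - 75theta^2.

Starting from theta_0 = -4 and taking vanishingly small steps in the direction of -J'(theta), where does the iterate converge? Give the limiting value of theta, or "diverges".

-1

J'(theta) = 15theta(theta - 2)(theta + 1)(theta + 5), so J'(-4) = -1080.
Gradient descent moves in the -J' direction, i.e. theta is increasing.
The nearest critical point in that direction is theta = -1, where J'' = 180 > 0 (a local minimum). The iterate converges there.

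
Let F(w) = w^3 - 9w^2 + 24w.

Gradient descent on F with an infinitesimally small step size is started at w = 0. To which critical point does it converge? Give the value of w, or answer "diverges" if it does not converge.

F'(w) = 3(w - 4)(w - 2), so F'(0) = 24.
Gradient descent moves in the -F' direction, i.e. w is decreasing.
There is no critical point below w=0, and F' keeps the same sign, so the iterate runs off to −∞.

diverges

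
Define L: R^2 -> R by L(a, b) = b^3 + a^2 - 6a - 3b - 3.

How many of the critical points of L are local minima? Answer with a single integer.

1

L separates as a function of a plus a function of b, so ∇L=0 decouples.
∂L/∂a = 2(a - 3) = 0 at a ∈ {3}; ∂L/∂b = 3(b - 1)(b + 1) = 0 at b ∈ {-1, 1}.
The Hessian is diagonal: diag(L_aa, L_bb). Second derivatives: L_aa(3)=2; L_bb(-1)=-6, L_bb(1)=6.
Local minima occur where both diagonal entries positive: (3, 1). Count: 1.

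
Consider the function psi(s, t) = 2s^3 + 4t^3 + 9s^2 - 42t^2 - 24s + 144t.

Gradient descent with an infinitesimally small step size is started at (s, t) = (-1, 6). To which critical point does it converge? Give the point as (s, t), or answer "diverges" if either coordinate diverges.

(1, 4)

psi is separable, so gradient descent decouples: s follows -∂psi/∂s, t follows -∂psi/∂t.
∂psi/∂s = 6(s - 1)(s + 4); at s=-1 this is -36, so s increases.
∂psi/∂t = 12(t - 4)(t - 3); at t=6 this is 72, so t decreases.
s converges to its nearest critical value 1 (a local min of the s-part); t converges to 4. The iterate converges to (1, 4).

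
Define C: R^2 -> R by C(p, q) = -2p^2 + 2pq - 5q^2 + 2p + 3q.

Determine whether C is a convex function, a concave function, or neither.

concave

C is quadratic, so its Hessian is the constant matrix H = [[-4, 2], [2, -10]].
det(H) = 36, tr(H) = -14.
det(H) > 0 and tr(H) < 0, so H is negative definite everywhere: concave.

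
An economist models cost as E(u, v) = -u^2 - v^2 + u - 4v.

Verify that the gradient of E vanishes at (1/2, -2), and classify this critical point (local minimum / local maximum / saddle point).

∇E = (-2u + 1, -2v - 4); substituting (1/2, -2) gives ∇E = (0, 0), so (1/2, -2) is indeed a critical point.
The Hessian of E is constant: H = [[-2, 0], [0, -2]].
det(H) = (-2)·(-2) − 0² = 4.
det(H) > 0 and tr(H) = -4 < 0, so H is negative definite and the point is a local maximum.

local maximum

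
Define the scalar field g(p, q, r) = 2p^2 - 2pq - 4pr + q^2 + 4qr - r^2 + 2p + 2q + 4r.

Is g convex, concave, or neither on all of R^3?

g is quadratic, so its Hessian is the constant matrix H = [[4, -2, -4], [-2, 2, 4], [-4, 4, -2]].
Leading principal minors: 4, 4, -40.
Neither pattern holds ⇒ H is indefinite ⇒ neither convex nor concave.

neither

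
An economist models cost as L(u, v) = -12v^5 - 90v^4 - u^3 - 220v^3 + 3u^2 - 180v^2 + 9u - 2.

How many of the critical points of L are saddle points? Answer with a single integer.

4

L separates as a function of u plus a function of v, so ∇L=0 decouples.
∂L/∂u = -3(u - 3)(u + 1) = 0 at u ∈ {-1, 3}; ∂L/∂v = -60v(v + 1)(v + 2)(v + 3) = 0 at v ∈ {-3, -2, -1, 0}.
The Hessian is diagonal: diag(L_uu, L_vv). Second derivatives: L_uu(-1)=12, L_uu(3)=-12; L_vv(-3)=360, L_vv(-2)=-120, L_vv(-1)=120, L_vv(0)=-360.
Saddle points occur where the two diagonal entries have opposite signs: (-1, -2), (-1, 0), (3, -3), (3, -1). Count: 4.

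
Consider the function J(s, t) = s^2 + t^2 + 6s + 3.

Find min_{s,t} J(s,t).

-6

J(s,t) separates as P(s) + Q(t) + 3, so its minimum is min P + min Q + 3.
P'(s) = 2s + 6 vanishes at s ∈ {-3}; Q'(t) = 2t vanishes at t ∈ {0}.
Local minima of P (where P''>0): P(-3)=-9. Local minima of Q: Q(0)=0.
So the global minimum of J is P(-3) + Q(0) + 3 = -9 + 0 + 3 = -6, attained at (-3, 0).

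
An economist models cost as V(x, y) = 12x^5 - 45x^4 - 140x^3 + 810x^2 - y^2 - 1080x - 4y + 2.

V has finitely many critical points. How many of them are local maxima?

2

V separates as a function of x plus a function of y, so ∇V=0 decouples.
∂V/∂x = 60(x - 3)(x - 2)(x - 1)(x + 3) = 0 at x ∈ {-3, 1, 2, 3}; ∂V/∂y = -2(y + 2) = 0 at y ∈ {-2}.
The Hessian is diagonal: diag(V_xx, V_yy). Second derivatives: V_xx(-3)=-7200, V_xx(1)=480, V_xx(2)=-300, V_xx(3)=720; V_yy(-2)=-2.
Local maxima occur where both diagonal entries negative: (-3, -2), (2, -2). Count: 2.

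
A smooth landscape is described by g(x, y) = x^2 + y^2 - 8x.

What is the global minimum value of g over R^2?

-16

g(x,y) separates as P(x) + Q(y), so its minimum is min P + min Q.
P'(x) = 2x - 8 vanishes at x ∈ {4}; Q'(y) = 2y vanishes at y ∈ {0}.
Local minima of P (where P''>0): P(4)=-16. Local minima of Q: Q(0)=0.
So the global minimum of g is P(4) + Q(0) = -16 + 0 = -16, attained at (4, 0).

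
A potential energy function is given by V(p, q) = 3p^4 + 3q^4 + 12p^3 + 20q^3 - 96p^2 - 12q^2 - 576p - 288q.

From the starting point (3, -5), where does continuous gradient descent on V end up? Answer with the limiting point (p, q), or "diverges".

V is separable, so gradient descent decouples: p follows -∂V/∂p, q follows -∂V/∂q.
∂V/∂p = 12(p - 4)(p + 3)(p + 4); at p=3 this is -504, so p increases.
∂V/∂q = 12(q - 2)(q + 3)(q + 4); at q=-5 this is -168, so q increases.
p converges to its nearest critical value 4 (a local min of the p-part); q converges to -4. The iterate converges to (4, -4).

(4, -4)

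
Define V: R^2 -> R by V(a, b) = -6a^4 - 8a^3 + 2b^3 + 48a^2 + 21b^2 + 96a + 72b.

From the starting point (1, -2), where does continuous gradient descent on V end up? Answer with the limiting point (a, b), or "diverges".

(-1, -3)

V is separable, so gradient descent decouples: a follows -∂V/∂a, b follows -∂V/∂b.
∂V/∂a = -24(a - 2)(a + 1)(a + 2); at a=1 this is 144, so a decreases.
∂V/∂b = 6(b + 3)(b + 4); at b=-2 this is 12, so b decreases.
a converges to its nearest critical value -1 (a local min of the a-part); b converges to -3. The iterate converges to (-1, -3).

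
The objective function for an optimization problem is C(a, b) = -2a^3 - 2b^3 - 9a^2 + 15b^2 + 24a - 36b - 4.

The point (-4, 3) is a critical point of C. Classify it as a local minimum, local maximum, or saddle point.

saddle point

The mixed partial ∂²C/∂a∂b is 0, so the Hessian at any point is diag(C_aa, C_bb) = diag(-6(2a + 3), 6(-2b + 5)).
At (-4, 3): H = diag(30, -6).
The eigenvalues have opposite signs, so H is indefinite: a saddle point.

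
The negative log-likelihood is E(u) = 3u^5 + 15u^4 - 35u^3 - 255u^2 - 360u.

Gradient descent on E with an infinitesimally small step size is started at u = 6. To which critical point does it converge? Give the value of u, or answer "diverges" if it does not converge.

3

E'(u) = 15(u - 3)(u + 1)(u + 2)(u + 4), so E'(6) = 25200.
Gradient descent moves in the -E' direction, i.e. u is decreasing.
The nearest critical point in that direction is u = 3, where E'' = 2100 > 0 (a local minimum). The iterate converges there.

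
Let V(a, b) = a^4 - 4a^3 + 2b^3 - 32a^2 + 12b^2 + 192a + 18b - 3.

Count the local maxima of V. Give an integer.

1

V separates as a function of a plus a function of b, so ∇V=0 decouples.
∂V/∂a = 4(a - 4)(a - 3)(a + 4) = 0 at a ∈ {-4, 3, 4}; ∂V/∂b = 6(b + 1)(b + 3) = 0 at b ∈ {-3, -1}.
The Hessian is diagonal: diag(V_aa, V_bb). Second derivatives: V_aa(-4)=224, V_aa(3)=-28, V_aa(4)=32; V_bb(-3)=-12, V_bb(-1)=12.
Local maxima occur where both diagonal entries negative: (3, -3). Count: 1.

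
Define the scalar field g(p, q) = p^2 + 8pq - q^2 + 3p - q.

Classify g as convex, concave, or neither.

g is quadratic, so its Hessian is the constant matrix H = [[2, 8], [8, -2]].
det(H) = -68, tr(H) = 0.
det(H) < 0, so H is indefinite: neither convex nor concave.

neither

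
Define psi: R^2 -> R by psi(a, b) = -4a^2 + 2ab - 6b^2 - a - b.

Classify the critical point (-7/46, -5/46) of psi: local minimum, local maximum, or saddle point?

The Hessian of psi is constant: H = [[-8, 2], [2, -12]].
det(H) = (-8)·(-12) − 2² = 92.
det(H) > 0 and tr(H) = -20 < 0, so H is negative definite and the point is a local maximum.

local maximum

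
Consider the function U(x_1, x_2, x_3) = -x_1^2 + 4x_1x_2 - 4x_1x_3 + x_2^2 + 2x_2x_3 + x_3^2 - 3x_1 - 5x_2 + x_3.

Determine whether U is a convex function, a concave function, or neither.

neither

U is quadratic, so its Hessian is the constant matrix H = [[-2, 4, -4], [4, 2, 2], [-4, 2, 2]].
Leading principal minors: -2, -20, -128.
Neither pattern holds ⇒ H is indefinite ⇒ neither convex nor concave.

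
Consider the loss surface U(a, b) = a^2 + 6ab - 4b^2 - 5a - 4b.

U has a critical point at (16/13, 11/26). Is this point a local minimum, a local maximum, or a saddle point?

The Hessian of U is constant: H = [[2, 6], [6, -8]].
det(H) = 2·(-8) − 6² = -52.
Since det(H) < 0, H is indefinite and the critical point is a saddle point.

saddle point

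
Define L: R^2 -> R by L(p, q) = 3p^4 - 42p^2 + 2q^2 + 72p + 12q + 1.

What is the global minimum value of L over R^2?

L(p,q) separates as A(p) + B(q) + 1, so its minimum is min A + min B + 1.
A'(p) = 12(p - 2)(p - 1)(p + 3) vanishes at p ∈ {-3, 1, 2}; B'(q) = 4q + 12 vanishes at q ∈ {-3}.
Local minima of A (where A''>0): A(-3)=-351, A(2)=24. Local minima of B: B(-3)=-18.
So the global minimum of L is A(-3) + B(-3) + 1 = -351 − 18 + 1 = -368, attained at (-3, -3).

-368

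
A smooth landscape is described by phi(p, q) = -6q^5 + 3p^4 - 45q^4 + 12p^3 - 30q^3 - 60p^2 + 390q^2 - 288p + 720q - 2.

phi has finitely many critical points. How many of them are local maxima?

2

phi separates as a function of p plus a function of q, so ∇phi=0 decouples.
∂phi/∂p = 12(p - 3)(p + 2)(p + 4) = 0 at p ∈ {-4, -2, 3}; ∂phi/∂q = -30(q - 2)(q + 1)(q + 3)(q + 4) = 0 at q ∈ {-4, -3, -1, 2}.
The Hessian is diagonal: diag(phi_pp, phi_qq). Second derivatives: phi_pp(-4)=168, phi_pp(-2)=-120, phi_pp(3)=420; phi_qq(-4)=540, phi_qq(-3)=-300, phi_qq(-1)=540, phi_qq(2)=-2700.
Local maxima occur where both diagonal entries negative: (-2, -3), (-2, 2). Count: 2.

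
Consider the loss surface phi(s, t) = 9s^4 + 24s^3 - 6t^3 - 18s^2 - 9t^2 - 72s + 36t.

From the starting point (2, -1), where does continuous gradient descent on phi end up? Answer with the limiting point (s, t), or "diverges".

phi is separable, so gradient descent decouples: s follows -∂phi/∂s, t follows -∂phi/∂t.
∂phi/∂s = 36(s - 1)(s + 1)(s + 2); at s=2 this is 432, so s decreases.
∂phi/∂t = -18(t - 1)(t + 2); at t=-1 this is 36, so t decreases.
s converges to its nearest critical value 1 (a local min of the s-part); t converges to -2. The iterate converges to (1, -2).

(1, -2)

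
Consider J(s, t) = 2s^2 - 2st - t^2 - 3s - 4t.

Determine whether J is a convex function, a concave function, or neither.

neither

J is quadratic, so its Hessian is the constant matrix H = [[4, -2], [-2, -2]].
det(H) = -12, tr(H) = 2.
det(H) < 0, so H is indefinite: neither convex nor concave.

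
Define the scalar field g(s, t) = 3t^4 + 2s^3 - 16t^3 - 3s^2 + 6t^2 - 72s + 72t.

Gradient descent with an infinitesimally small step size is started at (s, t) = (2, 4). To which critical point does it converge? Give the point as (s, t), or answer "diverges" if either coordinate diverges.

(4, 3)

g is separable, so gradient descent decouples: s follows -∂g/∂s, t follows -∂g/∂t.
∂g/∂s = 6(s - 4)(s + 3); at s=2 this is -60, so s increases.
∂g/∂t = 12(t - 3)(t - 2)(t + 1); at t=4 this is 120, so t decreases.
s converges to its nearest critical value 4 (a local min of the s-part); t converges to 3. The iterate converges to (4, 3).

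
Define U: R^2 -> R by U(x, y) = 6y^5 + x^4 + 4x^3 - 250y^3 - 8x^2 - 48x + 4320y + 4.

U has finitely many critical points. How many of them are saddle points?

U separates as a function of x plus a function of y, so ∇U=0 decouples.
∂U/∂x = 4(x - 2)(x + 2)(x + 3) = 0 at x ∈ {-3, -2, 2}; ∂U/∂y = 30(y - 4)(y - 3)(y + 3)(y + 4) = 0 at y ∈ {-4, -3, 3, 4}.
The Hessian is diagonal: diag(U_xx, U_yy). Second derivatives: U_xx(-3)=20, U_xx(-2)=-16, U_xx(2)=80; U_yy(-4)=-1680, U_yy(-3)=1260, U_yy(3)=-1260, U_yy(4)=1680.
Saddle points occur where the two diagonal entries have opposite signs: (-3, -4), (-3, 3), (-2, -3), (-2, 4), (2, -4), (2, 3). Count: 6.

6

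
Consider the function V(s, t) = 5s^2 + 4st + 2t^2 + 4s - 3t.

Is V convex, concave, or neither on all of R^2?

convex

V is quadratic, so its Hessian is the constant matrix H = [[10, 4], [4, 4]].
det(H) = 24, tr(H) = 14.
det(H) > 0 and tr(H) > 0, so H is positive definite everywhere: convex.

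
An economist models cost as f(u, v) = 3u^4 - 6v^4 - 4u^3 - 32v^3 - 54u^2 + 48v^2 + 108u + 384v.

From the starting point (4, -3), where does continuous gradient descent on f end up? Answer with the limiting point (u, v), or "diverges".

(3, -2)

f is separable, so gradient descent decouples: u follows -∂f/∂u, v follows -∂f/∂v.
∂f/∂u = 12(u - 3)(u - 1)(u + 3); at u=4 this is 252, so u decreases.
∂f/∂v = -24(v - 2)(v + 2)(v + 4); at v=-3 this is -120, so v increases.
u converges to its nearest critical value 3 (a local min of the u-part); v converges to -2. The iterate converges to (3, -2).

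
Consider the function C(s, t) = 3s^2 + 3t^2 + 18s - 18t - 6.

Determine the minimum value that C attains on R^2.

C(s,t) separates as P(s) + Q(t) − 6, so its minimum is min P + min Q − 6.
P'(s) = 6s + 18 vanishes at s ∈ {-3}; Q'(t) = 6(t - 3) vanishes at t ∈ {3}.
Local minima of P (where P''>0): P(-3)=-27. Local minima of Q: Q(3)=-27.
So the global minimum of C is P(-3) + Q(3) − 6 = -27 − 27 − 6 = -60, attained at (-3, 3).

-60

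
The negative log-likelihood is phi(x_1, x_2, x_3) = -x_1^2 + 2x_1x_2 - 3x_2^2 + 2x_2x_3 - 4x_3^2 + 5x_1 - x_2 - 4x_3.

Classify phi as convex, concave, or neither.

phi is quadratic, so its Hessian is the constant matrix H = [[-2, 2, 0], [2, -6, 2], [0, 2, -8]].
Leading principal minors: -2, 8, -56.
Signs alternate −, +, − ⇒ H ≺ 0 ⇒ concave.

concave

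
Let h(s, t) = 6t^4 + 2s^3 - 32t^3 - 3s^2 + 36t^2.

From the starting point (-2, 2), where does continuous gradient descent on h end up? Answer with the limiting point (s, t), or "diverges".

h is separable, so gradient descent decouples: s follows -∂h/∂s, t follows -∂h/∂t.
∂h/∂s = 6s(s - 1); at s=-2 this is 36, so s decreases.
∂h/∂t = 24t(t - 3)(t - 1); at t=2 this is -48, so t increases.
The s-coordinate has no critical point in that direction and runs off to infinity.

diverges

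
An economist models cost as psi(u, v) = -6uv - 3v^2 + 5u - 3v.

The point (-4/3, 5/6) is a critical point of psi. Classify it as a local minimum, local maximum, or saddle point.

The Hessian of psi is constant: H = [[0, -6], [-6, -6]].
det(H) = 0·(-6) − (-6)² = -36.
Since det(H) < 0, H is indefinite and the critical point is a saddle point.

saddle point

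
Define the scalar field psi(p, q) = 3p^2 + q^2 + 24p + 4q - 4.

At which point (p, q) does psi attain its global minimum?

(-4, -2)

psi(p,q) separates as A(p) + B(q) − 4, so its minimum is min A + min B − 4.
A'(p) = 6p + 24 vanishes at p ∈ {-4}; B'(q) = 2q + 4 vanishes at q ∈ {-2}.
Local minima of A (where A''>0): A(-4)=-48. Local minima of B: B(-2)=-4.
So the global minimum of psi is A(-4) + B(-2) − 4 = -48 − 4 − 4 = -56, attained at (-4, -2).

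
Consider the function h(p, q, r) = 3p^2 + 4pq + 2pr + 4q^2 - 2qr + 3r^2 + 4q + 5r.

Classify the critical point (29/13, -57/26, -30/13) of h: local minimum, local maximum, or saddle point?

local minimum

The Hessian is constant: H = [[6, 4, 2], [4, 8, -2], [2, -2, 6]].
Leading principal minors: Δ₁ = 6, Δ₂ = 32, Δ₃ = 104.
All leading minors are positive, so H is positive definite: a local minimum.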